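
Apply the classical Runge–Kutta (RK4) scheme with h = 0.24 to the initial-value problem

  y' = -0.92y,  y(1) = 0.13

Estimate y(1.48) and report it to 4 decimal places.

RK4: k1 = f(t_n, y_n); k2 = f(t_n + h/2, y_n + (h/2)·k1); k3 = f(t_n + h/2, y_n + (h/2)·k2); k4 = f(t_n + h, y_n + h·k3); y_{n+1} = y_n + (h/6)·(k1 + 2k2 + 2k3 + k4).
t=1.000000, y=0.130000:
  k1 = f(1.000000, 0.130000) = -0.119600
  k2 = f(1.120000, 0.115648) = -0.106396
  k3 = f(1.120000, 0.117232) = -0.107854
  k4 = f(1.240000, 0.104115) = -0.095786
  y ← 0.130000 + (0.24/6)·(k1 + 2k2 + 2k3 + k4) = 0.104245
t=1.240000, y=0.104245:
  k1 = f(1.240000, 0.104245) = -0.095905
  k2 = f(1.360000, 0.092736) = -0.085317
  k3 = f(1.360000, 0.094007) = -0.086486
  k4 = f(1.480000, 0.083488) = -0.076809
  y ← 0.104245 + (0.24/6)·(k1 + 2k2 + 2k3 + k4) = 0.083592
y(1.48) ≈ 0.0836

0.0836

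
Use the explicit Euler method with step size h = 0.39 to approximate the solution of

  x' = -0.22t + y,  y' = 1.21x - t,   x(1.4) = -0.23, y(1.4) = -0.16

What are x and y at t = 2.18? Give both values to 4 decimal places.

Euler on (x,y): x_{n+1} = x_n + h·x', y_{n+1} = y_n + h·y'.
1.400000: (-0.230000, -0.160000); f=(-0.468000, -1.678300) → (-0.412520, -0.814537)
1.790000: (-0.412520, -0.814537); f=(-1.208337, -2.289149) → (-0.883771, -1.707305)
(x(2.18), y(2.18)) ≈ (-0.8838, -1.7073)

-0.8838, -1.7073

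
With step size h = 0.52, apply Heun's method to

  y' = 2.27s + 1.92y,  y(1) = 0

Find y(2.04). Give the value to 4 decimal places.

8.1815

Heun: k1 = f(s_n, y_n); k2 = f(s_n + h, y_n + h·k1); y_{n+1} = y_n + (h/2)·(k1 + k2).
s=1.000000, y=0.000000:
  k1 = f(1.000000, 0.000000) = 2.270000
  k2 = f(1.520000, 1.180400) = 5.716768
  y ← 0.000000 + (0.52/2)·(2.270000 + 5.716768) = 2.076560
s=1.520000, y=2.076560:
  k1 = f(1.520000, 2.076560) = 7.437395
  k2 = f(2.040000, 5.944005) = 16.043289
  y ← 2.076560 + (0.52/2)·(7.437395 + 16.043289) = 8.181538
y(2.04) ≈ 8.1815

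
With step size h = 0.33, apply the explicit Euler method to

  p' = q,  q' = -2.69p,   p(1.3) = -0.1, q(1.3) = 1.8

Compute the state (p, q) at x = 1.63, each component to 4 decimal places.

0.4940, 1.8888

Euler on (p,q): p_{n+1} = p_n + h·p', q_{n+1} = q_n + h·q'.
1.300000: (-0.100000, 1.800000); f=(1.800000, 0.269000) → (0.494000, 1.888770)
(p(1.63), q(1.63)) ≈ (0.4940, 1.8888)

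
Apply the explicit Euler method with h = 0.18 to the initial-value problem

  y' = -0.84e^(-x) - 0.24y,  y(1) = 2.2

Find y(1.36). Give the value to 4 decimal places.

Euler: y_{n+1} = y_n + h·f(x_n, y_n).
x=1.000000, y=2.200000: f=-0.837019 → y ← 2.200000 + 0.18·(-0.837019) = 2.049337
x=1.180000, y=2.049337: f=-0.749955 → y ← 2.049337 + 0.18·(-0.749955) = 1.914345
y(1.36) ≈ 1.9143

1.9143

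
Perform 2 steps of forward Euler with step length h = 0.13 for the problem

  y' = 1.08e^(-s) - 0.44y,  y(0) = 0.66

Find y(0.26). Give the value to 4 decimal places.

Euler: y_{n+1} = y_n + h·f(s_n, y_n).
s=0.000000, y=0.660000: f=0.789600 → y ← 0.660000 + 0.13·0.789600 = 0.762648
s=0.130000, y=0.762648: f=0.612778 → y ← 0.762648 + 0.13·0.612778 = 0.842309
y(0.26) ≈ 0.8423

0.8423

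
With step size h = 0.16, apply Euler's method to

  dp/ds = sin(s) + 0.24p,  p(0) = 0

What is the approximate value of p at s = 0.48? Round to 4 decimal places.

0.0768

Euler: p_{n+1} = p_n + h·f(s_n, p_n).
s=0.000000, p=0.000000: f=0.000000 → p ← 0.000000 + 0.16·0.000000 = 0.000000
s=0.160000, p=0.000000: f=0.159318 → p ← 0.000000 + 0.16·0.159318 = 0.025491
s=0.320000, p=0.025491: f=0.320684 → p ← 0.025491 + 0.16·0.320684 = 0.076800
p(0.48) ≈ 0.0768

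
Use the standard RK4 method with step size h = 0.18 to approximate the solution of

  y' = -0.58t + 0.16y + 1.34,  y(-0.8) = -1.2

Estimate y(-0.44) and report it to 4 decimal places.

RK4: k1 = f(t_n, y_n); k2 = f(t_n + h/2, y_n + (h/2)·k1); k3 = f(t_n + h/2, y_n + (h/2)·k2); k4 = f(t_n + h, y_n + h·k3); y_{n+1} = y_n + (h/6)·(k1 + 2k2 + 2k3 + k4).
t=-0.800000, y=-1.200000:
  k1 = f(-0.800000, -1.200000) = 1.612000
  k2 = f(-0.710000, -1.054920) = 1.583013
  k3 = f(-0.710000, -1.057529) = 1.582595
  k4 = f(-0.620000, -0.915133) = 1.553179
  y ← -1.200000 + (0.18/6)·(k1 + 2k2 + 2k3 + k4) = -0.915108
t=-0.620000, y=-0.915108:
  k1 = f(-0.620000, -0.915108) = 1.553183
  k2 = f(-0.530000, -0.775322) = 1.523349
  k3 = f(-0.530000, -0.778007) = 1.522919
  k4 = f(-0.440000, -0.640983) = 1.492643
  y ← -0.915108 + (0.18/6)·(k1 + 2k2 + 2k3 + k4) = -0.640957
y(-0.44) ≈ -0.6410

-0.6410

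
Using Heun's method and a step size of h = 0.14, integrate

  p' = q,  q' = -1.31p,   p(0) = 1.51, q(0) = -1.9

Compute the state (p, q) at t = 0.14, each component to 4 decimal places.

Heun on (p,q): k1 = f(t_n, state_n); k2 = f(t_n + h, state_n + h·k1); state_{n+1} = state_n + (h/2)·(k1 + k2).
0.000000: (1.510000, -1.900000)
  k1 = (-1.900000, -1.978100)
  predictor → (1.244000, -2.176934)
  k2 = (-2.176934, -1.629640)
  → (1.224615, -2.152542)
(p(0.14), q(0.14)) ≈ (1.2246, -2.1525)

1.2246, -2.1525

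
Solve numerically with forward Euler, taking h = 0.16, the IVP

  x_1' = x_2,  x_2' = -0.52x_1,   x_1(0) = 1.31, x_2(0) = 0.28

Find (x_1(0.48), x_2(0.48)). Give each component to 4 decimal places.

Euler on (x_1,x_2): x_1_{n+1} = x_1_n + h·x_1', x_2_{n+1} = x_2_n + h·x_2'.
0.000000: (1.310000, 0.280000); f=(0.280000, -0.681200) → (1.354800, 0.171008)
0.160000: (1.354800, 0.171008); f=(0.171008, -0.704496) → (1.382161, 0.058289)
0.320000: (1.382161, 0.058289); f=(0.058289, -0.718724) → (1.391487, -0.056707)
(x_1(0.48), x_2(0.48)) ≈ (1.3915, -0.0567)

1.3915, -0.0567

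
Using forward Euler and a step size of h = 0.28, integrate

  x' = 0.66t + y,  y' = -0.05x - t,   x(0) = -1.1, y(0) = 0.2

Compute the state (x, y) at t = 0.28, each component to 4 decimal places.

-1.0440, 0.2154

Euler on (x,y): x_{n+1} = x_n + h·x', y_{n+1} = y_n + h·y'.
0.000000: (-1.100000, 0.200000); f=(0.200000, 0.055000) → (-1.044000, 0.215400)
(x(0.28), y(0.28)) ≈ (-1.0440, 0.2154)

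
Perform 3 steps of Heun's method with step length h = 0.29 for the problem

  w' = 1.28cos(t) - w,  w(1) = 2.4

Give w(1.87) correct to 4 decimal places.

1.0604

Heun: k1 = f(t_n, w_n); k2 = f(t_n + h, w_n + h·k1); w_{n+1} = w_n + (h/2)·(k1 + k2).
t=1.000000, w=2.400000:
  k1 = f(1.000000, 2.400000) = -1.708413
  k2 = f(1.290000, 1.904560) = -1.549845
  w ← 2.400000 + (0.29/2)·(-1.708413 + (-1.549845)) = 1.927553
t=1.290000, w=1.927553:
  k1 = f(1.290000, 1.927553) = -1.572838
  k2 = f(1.580000, 1.471430) = -1.483210
  w ← 1.927553 + (0.29/2)·(-1.572838 + (-1.483210)) = 1.484426
t=1.580000, w=1.484426:
  k1 = f(1.580000, 1.484426) = -1.496206
  k2 = f(1.870000, 1.050526) = -1.427818
  w ← 1.484426 + (0.29/2)·(-1.496206 + (-1.427818)) = 1.060442
w(1.87) ≈ 1.0604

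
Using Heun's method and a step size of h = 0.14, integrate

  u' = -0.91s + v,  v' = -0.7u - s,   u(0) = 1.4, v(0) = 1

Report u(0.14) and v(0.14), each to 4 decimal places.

1.5215, 0.8461

Heun on (u,v): k1 = f(s_n, state_n); k2 = f(s_n + h, state_n + h·k1); state_{n+1} = state_n + (h/2)·(k1 + k2).
0.000000: (1.400000, 1.000000)
  k1 = (1.000000, -0.980000)
  predictor → (1.540000, 0.862800)
  k2 = (0.735400, -1.218000)
  → (1.521478, 0.846140)
(u(0.14), v(0.14)) ≈ (1.5215, 0.8461)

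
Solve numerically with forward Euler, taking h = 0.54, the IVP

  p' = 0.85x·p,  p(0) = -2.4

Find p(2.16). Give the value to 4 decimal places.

-7.8103

Euler: p_{n+1} = p_n + h·f(x_n, p_n).
x=0.000000, p=-2.400000: f=0.000000 → p ← -2.400000 + 0.54·0.000000 = -2.400000
x=0.540000, p=-2.400000: f=-1.101600 → p ← -2.400000 + 0.54·(-1.101600) = -2.994864
x=1.080000, p=-2.994864: f=-2.749285 → p ← -2.994864 + 0.54·(-2.749285) = -4.479478
x=1.620000, p=-4.479478: f=-6.168241 → p ← -4.479478 + 0.54·(-6.168241) = -7.810328
p(2.16) ≈ -7.8103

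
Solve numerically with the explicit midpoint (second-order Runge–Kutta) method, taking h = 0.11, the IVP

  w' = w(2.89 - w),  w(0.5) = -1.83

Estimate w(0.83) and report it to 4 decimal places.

-19.8340

Midpoint: k1 = f(s_n, w_n); k2 = f(s_n + h/2, w_n + (h/2)·k1); w_{n+1} = w_n + h·k2.
s=0.500000, w=-1.830000:
  k1 = f(0.500000, -1.830000) = -8.637600
  k2 = f(0.555000, -2.305068) = -11.974985
  w ← -1.830000 + 0.11·(-11.974985) = -3.147248
s=0.610000, w=-3.147248:
  k1 = f(0.610000, -3.147248) = -19.000720
  k2 = f(0.665000, -4.192288) = -29.690990
  w ← -3.147248 + 0.11·(-29.690990) = -6.413257
s=0.720000, w=-6.413257:
  k1 = f(0.720000, -6.413257) = -59.664183
  k2 = f(0.775000, -9.694787) = -122.006837
  w ← -6.413257 + 0.11·(-122.006837) = -19.834009
w(0.83) ≈ -19.8340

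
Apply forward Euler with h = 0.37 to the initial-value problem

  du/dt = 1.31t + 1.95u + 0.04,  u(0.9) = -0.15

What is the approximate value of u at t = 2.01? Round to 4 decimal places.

Euler: u_{n+1} = u_n + h·f(t_n, u_n).
t=0.900000, u=-0.150000: f=0.926500 → u ← -0.150000 + 0.37·0.926500 = 0.192805
t=1.270000, u=0.192805: f=2.079670 → u ← 0.192805 + 0.37·2.079670 = 0.962283
t=1.640000, u=0.962283: f=4.064851 → u ← 0.962283 + 0.37·4.064851 = 2.466278
u(2.01) ≈ 2.4663

2.4663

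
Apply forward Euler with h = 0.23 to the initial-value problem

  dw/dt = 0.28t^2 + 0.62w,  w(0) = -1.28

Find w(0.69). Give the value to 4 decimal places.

Euler: w_{n+1} = w_n + h·f(t_n, w_n).
t=0.000000, w=-1.280000: f=-0.793600 → w ← -1.280000 + 0.23·(-0.793600) = -1.462528
t=0.230000, w=-1.462528: f=-0.891955 → w ← -1.462528 + 0.23·(-0.891955) = -1.667678
t=0.460000, w=-1.667678: f=-0.974712 → w ← -1.667678 + 0.23·(-0.974712) = -1.891862
w(0.69) ≈ -1.8919

-1.8919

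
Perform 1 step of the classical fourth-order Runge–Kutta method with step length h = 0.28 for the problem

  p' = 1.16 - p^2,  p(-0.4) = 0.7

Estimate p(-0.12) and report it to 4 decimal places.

RK4: k1 = f(s_n, p_n); k2 = f(s_n + h/2, p_n + (h/2)·k1); k3 = f(s_n + h/2, p_n + (h/2)·k2); k4 = f(s_n + h, p_n + h·k3); p_{n+1} = p_n + (h/6)·(k1 + 2k2 + 2k3 + k4).
s=-0.400000, p=0.700000:
  k1 = f(-0.400000, 0.700000) = 0.670000
  k2 = f(-0.260000, 0.793800) = 0.529882
  k3 = f(-0.260000, 0.774183) = 0.560640
  k4 = f(-0.120000, 0.856979) = 0.425587
  p ← 0.700000 + (0.28/6)·(k1 + 2k2 + 2k3 + k4) = 0.852909
p(-0.12) ≈ 0.8529

0.8529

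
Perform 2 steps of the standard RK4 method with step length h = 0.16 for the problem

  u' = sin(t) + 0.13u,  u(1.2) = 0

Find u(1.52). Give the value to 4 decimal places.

RK4: k1 = f(t_n, u_n); k2 = f(t_n + h/2, u_n + (h/2)·k1); k3 = f(t_n + h/2, u_n + (h/2)·k2); k4 = f(t_n + h, u_n + h·k3); u_{n+1} = u_n + (h/6)·(k1 + 2k2 + 2k3 + k4).
t=1.200000, u=0.000000:
  k1 = f(1.200000, 0.000000) = 0.932039
  k2 = f(1.280000, 0.074563) = 0.967709
  k3 = f(1.280000, 0.077417) = 0.968080
  k4 = f(1.360000, 0.154893) = 0.998001
  u ← 0.000000 + (0.16/6)·(k1 + 2k2 + 2k3 + k4) = 0.154710
t=1.360000, u=0.154710:
  k1 = f(1.360000, 0.154710) = 0.997977
  k2 = f(1.440000, 0.234548) = 1.021950
  k3 = f(1.440000, 0.236466) = 1.022199
  k4 = f(1.520000, 0.318262) = 1.040084
  u ← 0.154710 + (0.16/6)·(k1 + 2k2 + 2k3 + k4) = 0.318079
u(1.52) ≈ 0.3181

0.3181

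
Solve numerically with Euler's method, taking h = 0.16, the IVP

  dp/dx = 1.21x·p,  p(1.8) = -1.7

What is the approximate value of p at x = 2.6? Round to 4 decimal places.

Euler: p_{n+1} = p_n + h·f(x_n, p_n).
x=1.800000, p=-1.700000: f=-3.702600 → p ← -1.700000 + 0.16·(-3.702600) = -2.292416
x=1.960000, p=-2.292416: f=-5.436694 → p ← -2.292416 + 0.16·(-5.436694) = -3.162287
x=2.120000, p=-3.162287: f=-8.111899 → p ← -3.162287 + 0.16·(-8.111899) = -4.460191
x=2.280000, p=-4.460191: f=-12.304774 → p ← -4.460191 + 0.16·(-12.304774) = -6.428955
x=2.440000, p=-6.428955: f=-18.980846 → p ← -6.428955 + 0.16·(-18.980846) = -9.465890
p(2.6) ≈ -9.4659

-9.4659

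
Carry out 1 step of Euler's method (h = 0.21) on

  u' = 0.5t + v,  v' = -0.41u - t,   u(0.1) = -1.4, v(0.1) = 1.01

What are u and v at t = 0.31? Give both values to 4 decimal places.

Euler on (u,v): u_{n+1} = u_n + h·u', v_{n+1} = v_n + h·v'.
0.100000: (-1.400000, 1.010000); f=(1.060000, 0.474000) → (-1.177400, 1.109540)
(u(0.31), v(0.31)) ≈ (-1.1774, 1.1095)

-1.1774, 1.1095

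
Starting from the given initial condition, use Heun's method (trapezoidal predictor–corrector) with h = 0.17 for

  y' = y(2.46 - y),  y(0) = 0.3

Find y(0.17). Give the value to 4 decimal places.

0.4265

Heun: k1 = f(t_n, y_n); k2 = f(t_n + h, y_n + h·k1); y_{n+1} = y_n + (h/2)·(k1 + k2).
t=0.000000, y=0.300000:
  k1 = f(0.000000, 0.300000) = 0.648000
  k2 = f(0.170000, 0.410160) = 0.840762
  y ← 0.300000 + (0.17/2)·(0.648000 + 0.840762) = 0.426545
y(0.17) ≈ 0.4265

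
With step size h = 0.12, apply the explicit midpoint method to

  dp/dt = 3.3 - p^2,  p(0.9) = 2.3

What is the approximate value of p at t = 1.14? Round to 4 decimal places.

Midpoint: k1 = f(t_n, p_n); k2 = f(t_n + h/2, p_n + (h/2)·k1); p_{n+1} = p_n + h·k2.
t=0.900000, p=2.300000:
  k1 = f(0.900000, 2.300000) = -1.990000
  k2 = f(0.960000, 2.180600) = -1.455016
  p ← 2.300000 + 0.12·(-1.455016) = 2.125398
t=1.020000, p=2.125398:
  k1 = f(1.020000, 2.125398) = -1.217317
  k2 = f(1.080000, 2.052359) = -0.912178
  p ← 2.125398 + 0.12·(-0.912178) = 2.015937
p(1.14) ≈ 2.0159

2.0159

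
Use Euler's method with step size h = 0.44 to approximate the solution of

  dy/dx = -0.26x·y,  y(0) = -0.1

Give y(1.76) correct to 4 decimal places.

-0.0725

Euler: y_{n+1} = y_n + h·f(x_n, y_n).
x=0.000000, y=-0.100000: f=0.000000 → y ← -0.100000 + 0.44·0.000000 = -0.100000
x=0.440000, y=-0.100000: f=0.011440 → y ← -0.100000 + 0.44·0.011440 = -0.094966
x=0.880000, y=-0.094966: f=0.021728 → y ← -0.094966 + 0.44·0.021728 = -0.085406
x=1.320000, y=-0.085406: f=0.029311 → y ← -0.085406 + 0.44·0.029311 = -0.072509
y(1.76) ≈ -0.0725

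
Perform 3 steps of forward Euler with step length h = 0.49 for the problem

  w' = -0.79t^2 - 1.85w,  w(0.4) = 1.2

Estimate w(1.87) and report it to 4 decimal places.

Euler: w_{n+1} = w_n + h·f(t_n, w_n).
t=0.400000, w=1.200000: f=-2.346400 → w ← 1.200000 + 0.49·(-2.346400) = 0.050264
t=0.890000, w=0.050264: f=-0.718747 → w ← 0.050264 + 0.49·(-0.718747) = -0.301922
t=1.380000, w=-0.301922: f=-0.945920 → w ← -0.301922 + 0.49·(-0.945920) = -0.765423
w(1.87) ≈ -0.7654

-0.7654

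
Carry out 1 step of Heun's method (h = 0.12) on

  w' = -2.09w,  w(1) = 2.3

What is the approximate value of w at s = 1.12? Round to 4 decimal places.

Heun: k1 = f(s_n, w_n); k2 = f(s_n + h, w_n + h·k1); w_{n+1} = w_n + (h/2)·(k1 + k2).
s=1.000000, w=2.300000:
  k1 = f(1.000000, 2.300000) = -4.807000
  k2 = f(1.120000, 1.723160) = -3.601404
  w ← 2.300000 + (0.12/2)·(-4.807000 + (-3.601404)) = 1.795496
w(1.12) ≈ 1.7955

1.7955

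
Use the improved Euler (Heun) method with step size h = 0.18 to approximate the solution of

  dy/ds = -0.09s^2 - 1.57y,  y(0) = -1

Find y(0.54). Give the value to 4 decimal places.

-0.4386

Heun: k1 = f(s_n, y_n); k2 = f(s_n + h, y_n + h·k1); y_{n+1} = y_n + (h/2)·(k1 + k2).
s=0.000000, y=-1.000000:
  k1 = f(0.000000, -1.000000) = 1.570000
  k2 = f(0.180000, -0.717400) = 1.123402
  y ← -1.000000 + (0.18/2)·(1.570000 + 1.123402) = -0.757594
s=0.180000, y=-0.757594:
  k1 = f(0.180000, -0.757594) = 1.186506
  k2 = f(0.360000, -0.544023) = 0.842452
  y ← -0.757594 + (0.18/2)·(1.186506 + 0.842452) = -0.574988
s=0.360000, y=-0.574988:
  k1 = f(0.360000, -0.574988) = 0.891067
  k2 = f(0.540000, -0.414596) = 0.624671
  y ← -0.574988 + (0.18/2)·(0.891067 + 0.624671) = -0.438571
y(0.54) ≈ -0.4386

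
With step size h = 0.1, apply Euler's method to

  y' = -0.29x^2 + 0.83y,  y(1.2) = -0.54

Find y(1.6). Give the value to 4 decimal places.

-0.9802

Euler: y_{n+1} = y_n + h·f(x_n, y_n).
x=1.200000, y=-0.540000: f=-0.865800 → y ← -0.540000 + 0.1·(-0.865800) = -0.626580
x=1.300000, y=-0.626580: f=-1.010161 → y ← -0.626580 + 0.1·(-1.010161) = -0.727596
x=1.400000, y=-0.727596: f=-1.172305 → y ← -0.727596 + 0.1·(-1.172305) = -0.844827
x=1.500000, y=-0.844827: f=-1.353706 → y ← -0.844827 + 0.1·(-1.353706) = -0.980197
y(1.6) ≈ -0.9802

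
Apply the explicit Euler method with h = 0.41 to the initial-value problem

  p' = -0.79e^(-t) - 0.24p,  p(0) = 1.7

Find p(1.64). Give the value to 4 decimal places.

Euler: p_{n+1} = p_n + h·f(t_n, p_n).
t=0.000000, p=1.700000: f=-1.198000 → p ← 1.700000 + 0.41·(-1.198000) = 1.208820
t=0.410000, p=1.208820: f=-0.814400 → p ← 1.208820 + 0.41·(-0.814400) = 0.874916
t=0.820000, p=0.874916: f=-0.557921 → p ← 0.874916 + 0.41·(-0.557921) = 0.646168
t=1.230000, p=0.646168: f=-0.385992 → p ← 0.646168 + 0.41·(-0.385992) = 0.487912
p(1.64) ≈ 0.4879

0.4879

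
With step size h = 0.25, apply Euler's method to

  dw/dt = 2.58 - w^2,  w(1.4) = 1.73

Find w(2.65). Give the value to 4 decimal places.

Euler: w_{n+1} = w_n + h·f(t_n, w_n).
t=1.400000, w=1.730000: f=-0.412900 → w ← 1.730000 + 0.25·(-0.412900) = 1.626775
t=1.650000, w=1.626775: f=-0.066397 → w ← 1.626775 + 0.25·(-0.066397) = 1.610176
t=1.900000, w=1.610176: f=-0.012666 → w ← 1.610176 + 0.25·(-0.012666) = 1.607009
t=2.150000, w=1.607009: f=-0.002479 → w ← 1.607009 + 0.25·(-0.002479) = 1.606390
t=2.400000, w=1.606390: f=-0.000487 → w ← 1.606390 + 0.25·(-0.000487) = 1.606268
w(2.65) ≈ 1.6063

1.6063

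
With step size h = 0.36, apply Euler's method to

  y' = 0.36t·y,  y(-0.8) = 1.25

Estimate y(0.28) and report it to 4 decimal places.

1.0456

Euler: y_{n+1} = y_n + h·f(t_n, y_n).
t=-0.800000, y=1.250000: f=-0.360000 → y ← 1.250000 + 0.36·(-0.360000) = 1.120400
t=-0.440000, y=1.120400: f=-0.177471 → y ← 1.120400 + 0.36·(-0.177471) = 1.056510
t=-0.080000, y=1.056510: f=-0.030427 → y ← 1.056510 + 0.36·(-0.030427) = 1.045556
y(0.28) ≈ 1.0456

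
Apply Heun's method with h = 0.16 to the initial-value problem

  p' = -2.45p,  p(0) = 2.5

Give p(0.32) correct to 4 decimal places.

Heun: k1 = f(t_n, p_n); k2 = f(t_n + h, p_n + h·k1); p_{n+1} = p_n + (h/2)·(k1 + k2).
t=0.000000, p=2.500000:
  k1 = f(0.000000, 2.500000) = -6.125000
  k2 = f(0.160000, 1.520000) = -3.724000
  p ← 2.500000 + (0.16/2)·(-6.125000 + (-3.724000)) = 1.712080
t=0.160000, p=1.712080:
  k1 = f(0.160000, 1.712080) = -4.194596
  k2 = f(0.320000, 1.040945) = -2.550314
  p ← 1.712080 + (0.16/2)·(-4.194596 + (-2.550314)) = 1.172487
p(0.32) ≈ 1.1725

1.1725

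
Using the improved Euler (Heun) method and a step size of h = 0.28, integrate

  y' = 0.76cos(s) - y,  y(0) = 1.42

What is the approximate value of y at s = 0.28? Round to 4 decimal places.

1.2569

Heun: k1 = f(s_n, y_n); k2 = f(s_n + h, y_n + h·k1); y_{n+1} = y_n + (h/2)·(k1 + k2).
s=0.000000, y=1.420000:
  k1 = f(0.000000, 1.420000) = -0.660000
  k2 = f(0.280000, 1.235200) = -0.504798
  y ← 1.420000 + (0.28/2)·(-0.660000 + (-0.504798)) = 1.256928
y(0.28) ≈ 1.2569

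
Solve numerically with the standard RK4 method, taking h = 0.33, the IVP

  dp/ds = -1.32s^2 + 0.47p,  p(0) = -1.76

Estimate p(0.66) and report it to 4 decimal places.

RK4: k1 = f(s_n, p_n); k2 = f(s_n + h/2, p_n + (h/2)·k1); k3 = f(s_n + h/2, p_n + (h/2)·k2); k4 = f(s_n + h, p_n + h·k3); p_{n+1} = p_n + (h/6)·(k1 + 2k2 + 2k3 + k4).
s=0.000000, p=-1.760000:
  k1 = f(0.000000, -1.760000) = -0.827200
  k2 = f(0.165000, -1.896488) = -0.927286
  k3 = f(0.165000, -1.913002) = -0.935048
  k4 = f(0.330000, -2.068566) = -1.115974
  p ← -1.760000 + (0.33/6)·(k1 + 2k2 + 2k3 + k4) = -2.071731
s=0.330000, p=-2.071731:
  k1 = f(0.330000, -2.071731) = -1.117462
  k2 = f(0.495000, -2.256113) = -1.383806
  k3 = f(0.495000, -2.300059) = -1.404461
  k4 = f(0.660000, -2.535203) = -1.766538
  p ← -2.071731 + (0.33/6)·(k1 + 2k2 + 2k3 + k4) = -2.537061
p(0.66) ≈ -2.5371

-2.5371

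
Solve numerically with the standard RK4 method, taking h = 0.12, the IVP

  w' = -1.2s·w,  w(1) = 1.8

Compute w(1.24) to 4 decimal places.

RK4: k1 = f(s_n, w_n); k2 = f(s_n + h/2, w_n + (h/2)·k1); k3 = f(s_n + h/2, w_n + (h/2)·k2); k4 = f(s_n + h, w_n + h·k3); w_{n+1} = w_n + (h/6)·(k1 + 2k2 + 2k3 + k4).
s=1.000000, w=1.800000:
  k1 = f(1.000000, 1.800000) = -2.160000
  k2 = f(1.060000, 1.670400) = -2.124749
  k3 = f(1.060000, 1.672515) = -2.127439
  k4 = f(1.120000, 1.544707) = -2.076087
  w ← 1.800000 + (0.12/6)·(k1 + 2k2 + 2k3 + k4) = 1.545191
s=1.120000, w=1.545191:
  k1 = f(1.120000, 1.545191) = -2.076736
  k2 = f(1.180000, 1.420587) = -2.011551
  k3 = f(1.180000, 1.424498) = -2.017089
  k4 = f(1.240000, 1.303140) = -1.939072
  w ← 1.545191 + (0.12/6)·(k1 + 2k2 + 2k3 + k4) = 1.303729
w(1.24) ≈ 1.3037

1.3037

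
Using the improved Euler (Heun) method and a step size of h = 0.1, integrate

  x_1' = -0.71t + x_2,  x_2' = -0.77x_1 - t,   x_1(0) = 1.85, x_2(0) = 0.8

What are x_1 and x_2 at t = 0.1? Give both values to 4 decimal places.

Heun on (x_1,x_2): k1 = f(t_n, state_n); k2 = f(t_n + h, state_n + h·k1); state_{n+1} = state_n + (h/2)·(k1 + k2).
0.000000: (1.850000, 0.800000)
  k1 = (0.800000, -1.424500)
  predictor → (1.930000, 0.657550)
  k2 = (0.586550, -1.586100)
  → (1.919328, 0.649470)
(x_1(0.1), x_2(0.1)) ≈ (1.9193, 0.6495)

1.9193, 0.6495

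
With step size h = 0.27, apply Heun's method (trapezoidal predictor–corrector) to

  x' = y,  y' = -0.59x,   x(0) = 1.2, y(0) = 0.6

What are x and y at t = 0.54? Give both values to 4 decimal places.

Heun on (x,y): k1 = f(t_n, state_n); k2 = f(t_n + h, state_n + h·k1); state_{n+1} = state_n + (h/2)·(k1 + k2).
0.000000: (1.200000, 0.600000)
  k1 = (0.600000, -0.708000)
  predictor → (1.362000, 0.408840)
  k2 = (0.408840, -0.803580)
  → (1.336193, 0.395937)
0.270000: (1.336193, 0.395937)
  k1 = (0.395937, -0.788354)
  predictor → (1.443096, 0.183081)
  k2 = (0.183081, -0.851427)
  → (1.414361, 0.174566)
(x(0.54), y(0.54)) ≈ (1.4144, 0.1746)

1.4144, 0.1746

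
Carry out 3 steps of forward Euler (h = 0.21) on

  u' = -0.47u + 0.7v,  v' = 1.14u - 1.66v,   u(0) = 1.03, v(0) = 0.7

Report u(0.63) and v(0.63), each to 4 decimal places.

1.0344, 0.7062

Euler on (u,v): u_{n+1} = u_n + h·u', v_{n+1} = v_n + h·v'.
0.000000: (1.030000, 0.700000); f=(0.005900, 0.012200) → (1.031239, 0.702562)
0.210000: (1.031239, 0.702562); f=(0.007111, 0.009360) → (1.032732, 0.704528)
0.420000: (1.032732, 0.704528); f=(0.007785, 0.007799) → (1.034367, 0.706165)
(u(0.63), v(0.63)) ≈ (1.0344, 0.7062)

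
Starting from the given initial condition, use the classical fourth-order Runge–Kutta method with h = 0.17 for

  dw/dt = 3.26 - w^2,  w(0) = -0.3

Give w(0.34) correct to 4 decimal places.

RK4: k1 = f(t_n, w_n); k2 = f(t_n + h/2, w_n + (h/2)·k1); k3 = f(t_n + h/2, w_n + (h/2)·k2); k4 = f(t_n + h, w_n + h·k3); w_{n+1} = w_n + (h/6)·(k1 + 2k2 + 2k3 + k4).
t=0.000000, w=-0.300000:
  k1 = f(0.000000, -0.300000) = 3.170000
  k2 = f(0.085000, -0.030550) = 3.259067
  k3 = f(0.085000, -0.022979) = 3.259472
  k4 = f(0.170000, 0.254110) = 3.195428
  w ← -0.300000 + (0.17/6)·(k1 + 2k2 + 2k3 + k4) = 0.249738
t=0.170000, w=0.249738:
  k1 = f(0.170000, 0.249738) = 3.197631
  k2 = f(0.255000, 0.521536) = 2.988000
  k3 = f(0.255000, 0.503718) = 3.006269
  k4 = f(0.340000, 0.760803) = 2.681178
  w ← 0.249738 + (0.17/6)·(k1 + 2k2 + 2k3 + k4) = 0.755979
w(0.34) ≈ 0.7560

0.7560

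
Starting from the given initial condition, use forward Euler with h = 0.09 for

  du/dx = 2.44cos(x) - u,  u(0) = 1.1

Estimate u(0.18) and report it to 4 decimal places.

1.3295

Euler: u_{n+1} = u_n + h·f(x_n, u_n).
x=0.000000, u=1.100000: f=1.340000 → u ← 1.100000 + 0.09·1.340000 = 1.220600
x=0.090000, u=1.220600: f=1.209525 → u ← 1.220600 + 0.09·1.209525 = 1.329457
u(0.18) ≈ 1.3295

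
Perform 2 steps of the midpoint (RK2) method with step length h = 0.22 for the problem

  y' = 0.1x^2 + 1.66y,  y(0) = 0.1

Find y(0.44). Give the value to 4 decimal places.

Midpoint: k1 = f(x_n, y_n); k2 = f(x_n + h/2, y_n + (h/2)·k1); y_{n+1} = y_n + h·k2.
x=0.000000, y=0.100000:
  k1 = f(0.000000, 0.100000) = 0.166000
  k2 = f(0.110000, 0.118260) = 0.197522
  y ← 0.100000 + 0.22·0.197522 = 0.143455
x=0.220000, y=0.143455:
  k1 = f(0.220000, 0.143455) = 0.242975
  k2 = f(0.330000, 0.170182) = 0.293392
  y ← 0.143455 + 0.22·0.293392 = 0.208001
y(0.44) ≈ 0.2080

0.2080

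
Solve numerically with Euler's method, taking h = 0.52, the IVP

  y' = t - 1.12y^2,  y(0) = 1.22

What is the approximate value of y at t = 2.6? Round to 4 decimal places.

Euler: y_{n+1} = y_n + h·f(t_n, y_n).
t=0.000000, y=1.220000: f=-1.667008 → y ← 1.220000 + 0.52·(-1.667008) = 0.353156
t=0.520000, y=0.353156: f=0.380315 → y ← 0.353156 + 0.52·0.380315 = 0.550919
t=1.040000, y=0.550919: f=0.700066 → y ← 0.550919 + 0.52·0.700066 = 0.914954
t=1.560000, y=0.914954: f=0.622402 → y ← 0.914954 + 0.52·0.622402 = 1.238603
t=2.080000, y=1.238603: f=0.361766 → y ← 1.238603 + 0.52·0.361766 = 1.426721
y(2.6) ≈ 1.4267

1.4267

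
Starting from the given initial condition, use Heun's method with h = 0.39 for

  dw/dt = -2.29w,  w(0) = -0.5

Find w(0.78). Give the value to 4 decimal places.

Heun: k1 = f(t_n, w_n); k2 = f(t_n + h, w_n + h·k1); w_{n+1} = w_n + (h/2)·(k1 + k2).
t=0.000000, w=-0.500000:
  k1 = f(0.000000, -0.500000) = 1.145000
  k2 = f(0.390000, -0.053450) = 0.122400
  w ← -0.500000 + (0.39/2)·(1.145000 + 0.122400) = -0.252857
t=0.390000, w=-0.252857:
  k1 = f(0.390000, -0.252857) = 0.579042
  k2 = f(0.780000, -0.027030) = 0.061900
  w ← -0.252857 + (0.39/2)·(0.579042 + 0.061900) = -0.127873
w(0.78) ≈ -0.1279

-0.1279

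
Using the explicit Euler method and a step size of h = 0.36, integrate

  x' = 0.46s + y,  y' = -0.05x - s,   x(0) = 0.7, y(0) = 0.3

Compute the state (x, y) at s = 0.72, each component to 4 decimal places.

Euler on (x,y): x_{n+1} = x_n + h·x', y_{n+1} = y_n + h·y'.
0.000000: (0.700000, 0.300000); f=(0.300000, -0.035000) → (0.808000, 0.287400)
0.360000: (0.808000, 0.287400); f=(0.453000, -0.400400) → (0.971080, 0.143256)
(x(0.72), y(0.72)) ≈ (0.9711, 0.1433)

0.9711, 0.1433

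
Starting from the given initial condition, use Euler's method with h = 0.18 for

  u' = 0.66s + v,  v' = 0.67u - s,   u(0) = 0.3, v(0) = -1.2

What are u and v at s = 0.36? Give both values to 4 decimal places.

-0.1041, -1.1861

Euler on (u,v): u_{n+1} = u_n + h·u', v_{n+1} = v_n + h·v'.
0.000000: (0.300000, -1.200000); f=(-1.200000, 0.201000) → (0.084000, -1.163820)
0.180000: (0.084000, -1.163820); f=(-1.045020, -0.123720) → (-0.104104, -1.186090)
(u(0.36), v(0.36)) ≈ (-0.1041, -1.1861)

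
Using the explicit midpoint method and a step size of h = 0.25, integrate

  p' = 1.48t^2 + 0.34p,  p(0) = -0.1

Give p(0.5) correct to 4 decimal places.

Midpoint: k1 = f(t_n, p_n); k2 = f(t_n + h/2, p_n + (h/2)·k1); p_{n+1} = p_n + h·k2.
t=0.000000, p=-0.100000:
  k1 = f(0.000000, -0.100000) = -0.034000
  k2 = f(0.125000, -0.104250) = -0.012320
  p ← -0.100000 + 0.25·(-0.012320) = -0.103080
t=0.250000, p=-0.103080:
  k1 = f(0.250000, -0.103080) = 0.057453
  k2 = f(0.375000, -0.095898) = 0.175520
  p ← -0.103080 + 0.25·0.175520 = -0.059200
p(0.5) ≈ -0.0592

-0.0592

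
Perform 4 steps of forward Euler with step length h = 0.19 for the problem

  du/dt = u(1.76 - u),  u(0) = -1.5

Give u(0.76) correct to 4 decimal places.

-29.5148

Euler: u_{n+1} = u_n + h·f(t_n, u_n).
t=0.000000, u=-1.500000: f=-4.890000 → u ← -1.500000 + 0.19·(-4.890000) = -2.429100
t=0.190000, u=-2.429100: f=-10.175743 → u ← -2.429100 + 0.19·(-10.175743) = -4.362491
t=0.380000, u=-4.362491: f=-26.709313 → u ← -4.362491 + 0.19·(-26.709313) = -9.437261
t=0.570000, u=-9.437261: f=-105.671468 → u ← -9.437261 + 0.19·(-105.671468) = -29.514839
u(0.76) ≈ -29.5148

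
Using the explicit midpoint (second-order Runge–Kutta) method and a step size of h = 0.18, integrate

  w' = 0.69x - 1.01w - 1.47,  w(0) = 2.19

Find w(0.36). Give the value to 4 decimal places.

1.1254

Midpoint: k1 = f(x_n, w_n); k2 = f(x_n + h/2, w_n + (h/2)·k1); w_{n+1} = w_n + h·k2.
x=0.000000, w=2.190000:
  k1 = f(0.000000, 2.190000) = -3.681900
  k2 = f(0.090000, 1.858629) = -3.285115
  w ← 2.190000 + 0.18·(-3.285115) = 1.598679
x=0.180000, w=1.598679:
  k1 = f(0.180000, 1.598679) = -2.960466
  k2 = f(0.270000, 1.332237) = -2.629260
  w ← 1.598679 + 0.18·(-2.629260) = 1.125413
w(0.36) ≈ 1.1254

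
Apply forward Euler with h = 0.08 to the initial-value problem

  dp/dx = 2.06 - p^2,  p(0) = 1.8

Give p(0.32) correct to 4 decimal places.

1.5510

Euler: p_{n+1} = p_n + h·f(x_n, p_n).
x=0.000000, p=1.800000: f=-1.180000 → p ← 1.800000 + 0.08·(-1.180000) = 1.705600
x=0.080000, p=1.705600: f=-0.849071 → p ← 1.705600 + 0.08·(-0.849071) = 1.637674
x=0.160000, p=1.637674: f=-0.621977 → p ← 1.637674 + 0.08·(-0.621977) = 1.587916
x=0.240000, p=1.587916: f=-0.461478 → p ← 1.587916 + 0.08·(-0.461478) = 1.550998
p(0.32) ≈ 1.5510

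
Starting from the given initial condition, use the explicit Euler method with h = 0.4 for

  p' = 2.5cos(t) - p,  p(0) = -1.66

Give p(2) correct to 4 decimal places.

Euler: p_{n+1} = p_n + h·f(t_n, p_n).
t=0.000000, p=-1.660000: f=4.160000 → p ← -1.660000 + 0.4·4.160000 = 0.004000
t=0.400000, p=0.004000: f=2.298652 → p ← 0.004000 + 0.4·2.298652 = 0.923461
t=0.800000, p=0.923461: f=0.818306 → p ← 0.923461 + 0.4·0.818306 = 1.250783
t=1.200000, p=1.250783: f=-0.344889 → p ← 1.250783 + 0.4·(-0.344889) = 1.112828
t=1.600000, p=1.112828: f=-1.185827 → p ← 1.112828 + 0.4·(-1.185827) = 0.638497
p(2) ≈ 0.6385

0.6385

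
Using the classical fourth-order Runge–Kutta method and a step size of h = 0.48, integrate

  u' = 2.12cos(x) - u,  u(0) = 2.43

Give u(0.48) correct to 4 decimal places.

RK4: k1 = f(x_n, u_n); k2 = f(x_n + h/2, u_n + (h/2)·k1); k3 = f(x_n + h/2, u_n + (h/2)·k2); k4 = f(x_n + h, u_n + h·k3); u_{n+1} = u_n + (h/6)·(k1 + 2k2 + 2k3 + k4).
x=0.000000, u=2.430000:
  k1 = f(0.000000, 2.430000) = -0.310000
  k2 = f(0.240000, 2.355600) = -0.296363
  k3 = f(0.240000, 2.358873) = -0.299636
  k4 = f(0.480000, 2.286175) = -0.405745
  u ← 2.430000 + (0.48/6)·(k1 + 2k2 + 2k3 + k4) = 2.277380
u(0.48) ≈ 2.2774

2.2774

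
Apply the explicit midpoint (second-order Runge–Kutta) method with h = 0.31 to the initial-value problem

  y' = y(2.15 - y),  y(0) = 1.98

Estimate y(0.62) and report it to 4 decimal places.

2.0964

Midpoint: k1 = f(t_n, y_n); k2 = f(t_n + h/2, y_n + (h/2)·k1); y_{n+1} = y_n + h·k2.
t=0.000000, y=1.980000:
  k1 = f(0.000000, 1.980000) = 0.336600
  k2 = f(0.155000, 2.032173) = 0.239445
  y ← 1.980000 + 0.31·0.239445 = 2.054228
t=0.310000, y=2.054228:
  k1 = f(0.310000, 2.054228) = 0.196738
  k2 = f(0.465000, 2.084722) = 0.136086
  y ← 2.054228 + 0.31·0.136086 = 2.096415
y(0.62) ≈ 2.0964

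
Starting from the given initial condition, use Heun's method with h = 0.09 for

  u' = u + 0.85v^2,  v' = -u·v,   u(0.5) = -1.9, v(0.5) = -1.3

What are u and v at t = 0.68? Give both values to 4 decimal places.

Heun on (u,v): k1 = f(t_n, state_n); k2 = f(t_n + h, state_n + h·k1); state_{n+1} = state_n + (h/2)·(k1 + k2).
0.500000: (-1.900000, -1.300000)
  k1 = (-0.463500, -2.470000)
  predictor → (-1.941715, -1.522300)
  k2 = (0.028073, -2.955873)
  → (-1.919594, -1.544164)
0.590000: (-1.919594, -1.544164)
  k1 = (0.107183, -2.964169)
  predictor → (-1.909948, -1.810939)
  k2 = (0.877629, -3.458800)
  → (-1.875278, -1.833198)
(u(0.68), v(0.68)) ≈ (-1.8753, -1.8332)

-1.8753, -1.8332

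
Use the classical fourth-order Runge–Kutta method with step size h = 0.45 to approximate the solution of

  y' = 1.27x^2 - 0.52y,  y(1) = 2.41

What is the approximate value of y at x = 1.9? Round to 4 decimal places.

3.5832

RK4: k1 = f(x_n, y_n); k2 = f(x_n + h/2, y_n + (h/2)·k1); k3 = f(x_n + h/2, y_n + (h/2)·k2); k4 = f(x_n + h, y_n + h·k3); y_{n+1} = y_n + (h/6)·(k1 + 2k2 + 2k3 + k4).
x=1.000000, y=2.410000:
  k1 = f(1.000000, 2.410000) = 0.016800
  k2 = f(1.225000, 2.413780) = 0.650628
  k3 = f(1.225000, 2.556391) = 0.576470
  k4 = f(1.450000, 2.669412) = 1.282081
  y ← 2.410000 + (0.45/6)·(k1 + 2k2 + 2k3 + k4) = 2.691481
x=1.450000, y=2.691481:
  k1 = f(1.450000, 2.691481) = 1.270605
  k2 = f(1.675000, 2.977367) = 2.014913
  k3 = f(1.675000, 3.144836) = 1.927829
  k4 = f(1.900000, 3.559004) = 2.734018
  y ← 2.691481 + (0.45/6)·(k1 + 2k2 + 2k3 + k4) = 3.583239
y(1.9) ≈ 3.5832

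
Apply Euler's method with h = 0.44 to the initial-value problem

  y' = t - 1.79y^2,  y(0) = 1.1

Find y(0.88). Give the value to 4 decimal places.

0.3236

Euler: y_{n+1} = y_n + h·f(t_n, y_n).
t=0.000000, y=1.100000: f=-2.165900 → y ← 1.100000 + 0.44·(-2.165900) = 0.147004
t=0.440000, y=0.147004: f=0.401318 → y ← 0.147004 + 0.44·0.401318 = 0.323584
y(0.88) ≈ 0.3236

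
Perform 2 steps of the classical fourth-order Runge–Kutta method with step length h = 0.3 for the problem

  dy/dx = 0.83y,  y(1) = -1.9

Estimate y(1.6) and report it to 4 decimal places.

-3.1263

RK4: k1 = f(x_n, y_n); k2 = f(x_n + h/2, y_n + (h/2)·k1); k3 = f(x_n + h/2, y_n + (h/2)·k2); k4 = f(x_n + h, y_n + h·k3); y_{n+1} = y_n + (h/6)·(k1 + 2k2 + 2k3 + k4).
x=1.000000, y=-1.900000:
  k1 = f(1.000000, -1.900000) = -1.577000
  k2 = f(1.150000, -2.136550) = -1.773336
  k3 = f(1.150000, -2.166000) = -1.797780
  k4 = f(1.300000, -2.439334) = -2.024647
  y ← -1.900000 + (0.3/6)·(k1 + 2k2 + 2k3 + k4) = -2.437194
x=1.300000, y=-2.437194:
  k1 = f(1.300000, -2.437194) = -2.022871
  k2 = f(1.450000, -2.740625) = -2.274719
  k3 = f(1.450000, -2.778402) = -2.306074
  k4 = f(1.600000, -3.129016) = -2.597083
  y ← -2.437194 + (0.3/6)·(k1 + 2k2 + 2k3 + k4) = -3.126271
y(1.6) ≈ -3.1263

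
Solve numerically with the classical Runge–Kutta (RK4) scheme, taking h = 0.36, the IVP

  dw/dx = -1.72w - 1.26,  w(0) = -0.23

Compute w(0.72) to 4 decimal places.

RK4: k1 = f(x_n, w_n); k2 = f(x_n + h/2, w_n + (h/2)·k1); k3 = f(x_n + h/2, w_n + (h/2)·k2); k4 = f(x_n + h, w_n + h·k3); w_{n+1} = w_n + (h/6)·(k1 + 2k2 + 2k3 + k4).
x=0.000000, w=-0.230000:
  k1 = f(0.000000, -0.230000) = -0.864400
  k2 = f(0.180000, -0.385592) = -0.596782
  k3 = f(0.180000, -0.337421) = -0.679636
  k4 = f(0.360000, -0.474669) = -0.443569
  w ← -0.230000 + (0.36/6)·(k1 + 2k2 + 2k3 + k4) = -0.461648
x=0.360000, w=-0.461648:
  k1 = f(0.360000, -0.461648) = -0.465965
  k2 = f(0.540000, -0.545522) = -0.321702
  k3 = f(0.540000, -0.519555) = -0.366366
  k4 = f(0.720000, -0.593540) = -0.239111
  w ← -0.461648 + (0.36/6)·(k1 + 2k2 + 2k3 + k4) = -0.586521
w(0.72) ≈ -0.5865

-0.5865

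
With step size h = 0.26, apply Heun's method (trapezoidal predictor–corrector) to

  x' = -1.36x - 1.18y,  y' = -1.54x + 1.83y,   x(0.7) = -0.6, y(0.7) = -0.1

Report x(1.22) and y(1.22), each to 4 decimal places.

-0.3602, 0.3309

Heun on (x,y): k1 = f(s_n, state_n); k2 = f(s_n + h, state_n + h·k1); state_{n+1} = state_n + (h/2)·(k1 + k2).
0.700000: (-0.600000, -0.100000)
  k1 = (0.934000, 0.741000)
  predictor → (-0.357160, 0.092660)
  k2 = (0.376399, 0.719594)
  → (-0.429648, 0.089877)
0.960000: (-0.429648, 0.089877)
  k1 = (0.478266, 0.826134)
  predictor → (-0.305299, 0.304672)
  k2 = (0.055694, 1.027710)
  → (-0.360233, 0.330877)
(x(1.22), y(1.22)) ≈ (-0.3602, 0.3309)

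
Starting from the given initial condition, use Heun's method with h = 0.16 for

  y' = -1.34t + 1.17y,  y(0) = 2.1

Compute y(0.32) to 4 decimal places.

Heun: k1 = f(t_n, y_n); k2 = f(t_n + h, y_n + h·k1); y_{n+1} = y_n + (h/2)·(k1 + k2).
t=0.000000, y=2.100000:
  k1 = f(0.000000, 2.100000) = 2.457000
  k2 = f(0.160000, 2.493120) = 2.702550
  y ← 2.100000 + (0.16/2)·(2.457000 + 2.702550) = 2.512764
t=0.160000, y=2.512764:
  k1 = f(0.160000, 2.512764) = 2.725534
  k2 = f(0.320000, 2.948849) = 3.021354
  y ← 2.512764 + (0.16/2)·(2.725534 + 3.021354) = 2.972515
y(0.32) ≈ 2.9725

2.9725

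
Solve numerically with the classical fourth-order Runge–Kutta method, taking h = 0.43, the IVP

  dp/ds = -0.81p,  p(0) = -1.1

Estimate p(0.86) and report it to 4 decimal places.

RK4: k1 = f(s_n, p_n); k2 = f(s_n + h/2, p_n + (h/2)·k1); k3 = f(s_n + h/2, p_n + (h/2)·k2); k4 = f(s_n + h, p_n + h·k3); p_{n+1} = p_n + (h/6)·(k1 + 2k2 + 2k3 + k4).
s=0.000000, p=-1.100000:
  k1 = f(0.000000, -1.100000) = 0.891000
  k2 = f(0.215000, -0.908435) = 0.735832
  k3 = f(0.215000, -0.941796) = 0.762855
  k4 = f(0.430000, -0.771972) = 0.625298
  p ← -1.100000 + (0.43/6)·(k1 + 2k2 + 2k3 + k4) = -0.776520
s=0.430000, p=-0.776520:
  k1 = f(0.430000, -0.776520) = 0.628981
  k2 = f(0.645000, -0.641289) = 0.519444
  k3 = f(0.645000, -0.664840) = 0.538520
  k4 = f(0.860000, -0.544957) = 0.441415
  p ← -0.776520 + (0.43/6)·(k1 + 2k2 + 2k3 + k4) = -0.548167
p(0.86) ≈ -0.5482

-0.5482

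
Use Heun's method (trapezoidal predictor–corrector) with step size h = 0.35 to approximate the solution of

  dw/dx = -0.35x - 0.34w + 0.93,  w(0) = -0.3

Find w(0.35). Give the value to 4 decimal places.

0.0183

Heun: k1 = f(x_n, w_n); k2 = f(x_n + h, w_n + h·k1); w_{n+1} = w_n + (h/2)·(k1 + k2).
x=0.000000, w=-0.300000:
  k1 = f(0.000000, -0.300000) = 1.032000
  k2 = f(0.350000, 0.061200) = 0.786692
  w ← -0.300000 + (0.35/2)·(1.032000 + 0.786692) = 0.018271
w(0.35) ≈ 0.0183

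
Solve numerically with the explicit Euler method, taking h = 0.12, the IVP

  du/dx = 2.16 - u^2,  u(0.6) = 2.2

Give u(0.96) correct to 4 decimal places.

1.6208

Euler: u_{n+1} = u_n + h·f(x_n, u_n).
x=0.600000, u=2.200000: f=-2.680000 → u ← 2.200000 + 0.12·(-2.680000) = 1.878400
x=0.720000, u=1.878400: f=-1.368387 → u ← 1.878400 + 0.12·(-1.368387) = 1.714194
x=0.840000, u=1.714194: f=-0.778460 → u ← 1.714194 + 0.12·(-0.778460) = 1.620778
u(0.96) ≈ 1.6208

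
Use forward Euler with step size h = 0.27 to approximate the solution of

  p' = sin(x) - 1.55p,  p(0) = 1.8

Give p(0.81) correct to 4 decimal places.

0.5346

Euler: p_{n+1} = p_n + h·f(x_n, p_n).
x=0.000000, p=1.800000: f=-2.790000 → p ← 1.800000 + 0.27·(-2.790000) = 1.046700
x=0.270000, p=1.046700: f=-1.355654 → p ← 1.046700 + 0.27·(-1.355654) = 0.680674
x=0.540000, p=0.680674: f=-0.540908 → p ← 0.680674 + 0.27·(-0.540908) = 0.534628
p(0.81) ≈ 0.5346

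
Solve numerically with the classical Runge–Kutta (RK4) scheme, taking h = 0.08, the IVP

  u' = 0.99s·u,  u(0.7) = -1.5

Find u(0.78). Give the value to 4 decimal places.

-1.5905

RK4: k1 = f(s_n, u_n); k2 = f(s_n + h/2, u_n + (h/2)·k1); k3 = f(s_n + h/2, u_n + (h/2)·k2); k4 = f(s_n + h, u_n + h·k3); u_{n+1} = u_n + (h/6)·(k1 + 2k2 + 2k3 + k4).
s=0.700000, u=-1.500000:
  k1 = f(0.700000, -1.500000) = -1.039500
  k2 = f(0.740000, -1.541580) = -1.129362
  k3 = f(0.740000, -1.545174) = -1.131995
  k4 = f(0.780000, -1.590560) = -1.228230
  u ← -1.500000 + (0.08/6)·(k1 + 2k2 + 2k3 + k4) = -1.590539
u(0.78) ≈ -1.5905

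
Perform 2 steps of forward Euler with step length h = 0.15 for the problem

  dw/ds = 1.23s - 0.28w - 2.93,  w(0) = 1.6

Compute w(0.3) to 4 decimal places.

0.6356

Euler: w_{n+1} = w_n + h·f(s_n, w_n).
s=0.000000, w=1.600000: f=-3.378000 → w ← 1.600000 + 0.15·(-3.378000) = 1.093300
s=0.150000, w=1.093300: f=-3.051624 → w ← 1.093300 + 0.15·(-3.051624) = 0.635556
w(0.3) ≈ 0.6356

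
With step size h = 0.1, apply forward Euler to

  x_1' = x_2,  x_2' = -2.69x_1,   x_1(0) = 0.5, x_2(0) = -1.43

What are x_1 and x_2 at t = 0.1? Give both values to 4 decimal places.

Euler on (x_1,x_2): x_1_{n+1} = x_1_n + h·x_1', x_2_{n+1} = x_2_n + h·x_2'.
0.000000: (0.500000, -1.430000); f=(-1.430000, -1.345000) → (0.357000, -1.564500)
(x_1(0.1), x_2(0.1)) ≈ (0.3570, -1.5645)

0.3570, -1.5645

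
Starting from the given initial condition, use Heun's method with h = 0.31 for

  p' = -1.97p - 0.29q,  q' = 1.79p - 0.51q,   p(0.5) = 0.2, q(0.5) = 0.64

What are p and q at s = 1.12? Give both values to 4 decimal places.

0.0080, 0.5225

Heun on (p,q): k1 = f(s_n, state_n); k2 = f(s_n + h, state_n + h·k1); state_{n+1} = state_n + (h/2)·(k1 + k2).
0.500000: (0.200000, 0.640000)
  k1 = (-0.579600, 0.031600)
  predictor → (0.020324, 0.649796)
  k2 = (-0.228479, -0.295016)
  → (0.074748, 0.599171)
0.810000: (0.074748, 0.599171)
  k1 = (-0.321012, -0.171779)
  predictor → (-0.024766, 0.545919)
  k2 = (-0.109527, -0.322750)
  → (0.008014, 0.522519)
(p(1.12), q(1.12)) ≈ (0.0080, 0.5225)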